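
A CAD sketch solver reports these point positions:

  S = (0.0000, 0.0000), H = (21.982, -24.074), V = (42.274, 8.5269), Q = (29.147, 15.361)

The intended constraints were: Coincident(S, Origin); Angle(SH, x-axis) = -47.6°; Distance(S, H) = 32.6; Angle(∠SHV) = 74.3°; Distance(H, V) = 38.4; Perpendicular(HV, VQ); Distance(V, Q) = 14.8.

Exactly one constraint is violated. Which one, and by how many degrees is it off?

Perpendicular(HV, VQ) — off by 4.40°.

S = (0.00, 0.00) ✓; SH at -47.60° ✓; |SH| = 32.60 ✓; ∠SHV = 74.30° ✓; |HV| = 38.40 ✓; ∠(HV, VQ) = 94.40° ✗; |VQ| = 14.80 ✓.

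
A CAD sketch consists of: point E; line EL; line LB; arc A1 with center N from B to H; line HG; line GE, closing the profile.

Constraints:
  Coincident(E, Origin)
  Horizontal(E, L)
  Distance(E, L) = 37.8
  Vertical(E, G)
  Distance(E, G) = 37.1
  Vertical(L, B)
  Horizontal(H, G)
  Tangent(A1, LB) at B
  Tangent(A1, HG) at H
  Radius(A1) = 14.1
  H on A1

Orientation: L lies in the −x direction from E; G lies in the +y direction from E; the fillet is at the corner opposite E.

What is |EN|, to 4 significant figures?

33.03

E is at the origin; EL is horizontal with |EL| = 37.8 and L on the −x side, so L = (-37.80, 0.000). E and G share the same x with |EG| = 37.1 and G on the +y side, so G = (0.000, 37.10). The virtual corner opposite E is at (-37.80, 37.10). Since A1 is tangent to LB there, NB ⟂ LB and the tangent condition forces NH to be normal to HG, with radius 14.1, so the center N sits 14.1 in from both sides at N = (-23.70, 23.00). Then |EN| = |N − E| = 33.03.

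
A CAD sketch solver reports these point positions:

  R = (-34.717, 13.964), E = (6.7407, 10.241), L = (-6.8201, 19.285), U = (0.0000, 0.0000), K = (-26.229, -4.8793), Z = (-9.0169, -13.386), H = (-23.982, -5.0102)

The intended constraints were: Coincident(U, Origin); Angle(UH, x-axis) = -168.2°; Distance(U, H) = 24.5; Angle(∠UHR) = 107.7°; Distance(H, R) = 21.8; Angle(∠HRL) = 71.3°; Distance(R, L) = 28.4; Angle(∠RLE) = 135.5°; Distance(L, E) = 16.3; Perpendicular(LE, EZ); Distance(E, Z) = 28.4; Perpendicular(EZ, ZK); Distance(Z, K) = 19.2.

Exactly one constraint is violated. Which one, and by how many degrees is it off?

Perpendicular(EZ, ZK) — off by 7.40°.

U = (0.00, 0.00) ✓; UH at -168.2° ✓; |UH| = 24.50 ✓; ∠UHR = 107.7° ✓; |HR| = 21.80 ✓; ∠HRL = 71.30° ✓; |RL| = 28.40 ✓; ∠RLE = 135.5° ✓; |LE| = 16.30 ✓; ∠(LE, EZ) = 90.00° ✓; |EZ| = 28.40 ✓; ∠(EZ, ZK) = 82.60° ✗; |ZK| = 19.20 ✓.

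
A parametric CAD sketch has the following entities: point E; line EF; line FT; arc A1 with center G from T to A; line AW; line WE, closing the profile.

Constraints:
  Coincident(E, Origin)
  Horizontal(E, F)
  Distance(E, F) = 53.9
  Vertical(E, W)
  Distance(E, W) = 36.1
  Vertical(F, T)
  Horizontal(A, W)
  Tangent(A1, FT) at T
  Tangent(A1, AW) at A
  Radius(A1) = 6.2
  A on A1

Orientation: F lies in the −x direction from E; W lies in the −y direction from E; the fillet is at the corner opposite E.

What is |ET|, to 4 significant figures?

61.64

E is at the origin; EF is horizontal with |EF| = 53.9 and F on the −x side, so F = (-53.90, 0.000). EW is vertical with |EW| = 36.1 and W on the −y side, so W = (0.000, -36.10). The virtual corner opposite E is at (-53.90, -36.10). A1 meets FT tangentially, so GT is at right angles to FT and since A1 is tangent to AW there, GA ⟂ AW, with radius 6.2, so the center G sits 6.2 in from both sides at G = (-47.70, -29.90). That places the tangent points at T = (-53.90, -29.90) on FT and A = (-47.70, -36.10) on AW. Then |ET| = |T − E| = 61.64.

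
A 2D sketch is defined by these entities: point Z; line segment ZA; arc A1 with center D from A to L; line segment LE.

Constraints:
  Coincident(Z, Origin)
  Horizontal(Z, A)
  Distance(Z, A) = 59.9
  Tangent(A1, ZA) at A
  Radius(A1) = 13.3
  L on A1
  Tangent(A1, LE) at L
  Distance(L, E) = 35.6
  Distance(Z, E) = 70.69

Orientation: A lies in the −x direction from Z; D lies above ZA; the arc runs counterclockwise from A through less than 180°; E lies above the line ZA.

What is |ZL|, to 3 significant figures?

48.9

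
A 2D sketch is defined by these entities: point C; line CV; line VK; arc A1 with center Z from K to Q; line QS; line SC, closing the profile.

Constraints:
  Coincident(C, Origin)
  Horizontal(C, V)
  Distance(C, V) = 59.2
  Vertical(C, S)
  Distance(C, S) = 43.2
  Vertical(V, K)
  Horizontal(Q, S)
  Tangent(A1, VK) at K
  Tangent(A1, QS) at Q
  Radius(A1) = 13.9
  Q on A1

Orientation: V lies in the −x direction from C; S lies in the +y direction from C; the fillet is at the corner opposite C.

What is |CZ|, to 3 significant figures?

53.9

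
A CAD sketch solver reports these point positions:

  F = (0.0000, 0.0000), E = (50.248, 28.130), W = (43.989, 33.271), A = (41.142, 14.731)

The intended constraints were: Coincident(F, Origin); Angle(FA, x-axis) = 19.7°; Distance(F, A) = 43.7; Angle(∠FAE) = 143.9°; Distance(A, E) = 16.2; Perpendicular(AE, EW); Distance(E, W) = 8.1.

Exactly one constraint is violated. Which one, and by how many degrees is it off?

Perpendicular(AE, EW) — off by 5.20°.

F = (0.00, 0.00) ✓; FA at 19.70° ✓; |FA| = 43.70 ✓; ∠FAE = 143.9° ✓; |AE| = 16.20 ✓; ∠(AE, EW) = 84.80° ✗; |EW| = 8.100 ✓.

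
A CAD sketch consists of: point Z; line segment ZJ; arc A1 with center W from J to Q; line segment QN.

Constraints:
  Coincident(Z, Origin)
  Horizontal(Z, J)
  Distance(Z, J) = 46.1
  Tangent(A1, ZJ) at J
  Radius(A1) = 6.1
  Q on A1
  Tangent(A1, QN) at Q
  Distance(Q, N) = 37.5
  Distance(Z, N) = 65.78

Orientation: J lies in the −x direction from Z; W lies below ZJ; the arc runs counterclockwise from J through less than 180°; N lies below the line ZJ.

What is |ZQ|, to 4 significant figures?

52.60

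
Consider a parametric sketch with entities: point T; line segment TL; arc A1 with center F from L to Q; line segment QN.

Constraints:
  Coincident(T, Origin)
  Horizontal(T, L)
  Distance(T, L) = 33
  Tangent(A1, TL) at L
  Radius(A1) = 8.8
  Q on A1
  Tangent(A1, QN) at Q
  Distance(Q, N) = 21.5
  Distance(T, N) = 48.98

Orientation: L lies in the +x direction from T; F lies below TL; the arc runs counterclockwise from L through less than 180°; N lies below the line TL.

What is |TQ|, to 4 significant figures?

29.03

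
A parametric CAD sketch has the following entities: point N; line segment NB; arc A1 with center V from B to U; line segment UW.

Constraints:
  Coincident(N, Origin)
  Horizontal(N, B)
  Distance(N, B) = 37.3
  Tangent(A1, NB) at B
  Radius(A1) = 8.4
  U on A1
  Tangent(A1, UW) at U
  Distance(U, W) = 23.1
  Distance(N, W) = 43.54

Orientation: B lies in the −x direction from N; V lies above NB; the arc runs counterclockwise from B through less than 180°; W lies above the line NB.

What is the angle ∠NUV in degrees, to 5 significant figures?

161.14°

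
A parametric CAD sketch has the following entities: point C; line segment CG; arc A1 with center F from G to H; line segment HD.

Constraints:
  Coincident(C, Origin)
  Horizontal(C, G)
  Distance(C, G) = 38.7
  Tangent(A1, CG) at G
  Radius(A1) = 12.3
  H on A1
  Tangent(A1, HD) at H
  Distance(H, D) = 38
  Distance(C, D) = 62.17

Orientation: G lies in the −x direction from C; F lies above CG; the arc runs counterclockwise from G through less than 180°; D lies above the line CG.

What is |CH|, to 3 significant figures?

30.4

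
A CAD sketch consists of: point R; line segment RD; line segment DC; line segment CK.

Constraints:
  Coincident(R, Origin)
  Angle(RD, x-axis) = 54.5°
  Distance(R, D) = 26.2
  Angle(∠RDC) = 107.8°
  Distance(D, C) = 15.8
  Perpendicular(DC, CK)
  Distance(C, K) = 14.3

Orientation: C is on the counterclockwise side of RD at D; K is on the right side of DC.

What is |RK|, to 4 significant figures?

45.90

∠RDC = 107.8°, so DC runs at 54.5° + (180° − 107.8°) = 126.7° from the x-axis; with |DC| = 15.8, C = D + 15.8·(cos 126.7°, sin 126.7°) = (5.772, 34.00). DC is perpendicular to CK; with |CK| = 14.3 on the right of DC, K = C + 14.3·(0.8018, 0.5976) = (17.24, 42.54). Then |RK| = |K − R| = 45.90.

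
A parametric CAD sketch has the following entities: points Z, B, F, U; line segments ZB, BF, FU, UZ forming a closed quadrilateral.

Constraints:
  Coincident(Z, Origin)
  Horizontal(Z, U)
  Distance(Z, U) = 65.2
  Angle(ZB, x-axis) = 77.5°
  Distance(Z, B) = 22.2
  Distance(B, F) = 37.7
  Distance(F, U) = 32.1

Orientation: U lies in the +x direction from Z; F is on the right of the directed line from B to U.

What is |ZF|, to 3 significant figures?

33.4

Checks: |BF| = 37.70 ✓; |FU| = 32.10 ✓.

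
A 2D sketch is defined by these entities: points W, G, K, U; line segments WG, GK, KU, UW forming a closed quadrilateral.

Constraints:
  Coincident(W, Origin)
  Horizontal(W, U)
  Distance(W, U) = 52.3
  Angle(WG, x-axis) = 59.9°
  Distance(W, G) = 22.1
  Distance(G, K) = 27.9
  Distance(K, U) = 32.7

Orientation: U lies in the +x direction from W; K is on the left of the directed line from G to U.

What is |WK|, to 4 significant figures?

47.15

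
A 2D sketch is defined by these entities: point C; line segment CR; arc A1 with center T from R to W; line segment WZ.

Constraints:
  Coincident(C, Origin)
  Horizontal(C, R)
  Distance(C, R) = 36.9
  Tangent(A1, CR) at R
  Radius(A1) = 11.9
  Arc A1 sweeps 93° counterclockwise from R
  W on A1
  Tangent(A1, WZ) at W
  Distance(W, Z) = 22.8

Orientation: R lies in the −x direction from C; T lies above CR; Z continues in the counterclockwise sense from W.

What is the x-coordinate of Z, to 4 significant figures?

-26.21

On A1, R sits at bearing -90° from T; a 93° counterclockwise sweep puts W at bearing 3°, so W = T + 11.9·(cos 3°, sin 3°) = (-25.02, 12.52). Tangency of A1 to WZ means the radius TW is perpendicular to WZ, so WZ runs along (−sin 3°, cos 3°); with |WZ| = 22.8, Z = (-26.21, 35.29). So Z.x = -26.21.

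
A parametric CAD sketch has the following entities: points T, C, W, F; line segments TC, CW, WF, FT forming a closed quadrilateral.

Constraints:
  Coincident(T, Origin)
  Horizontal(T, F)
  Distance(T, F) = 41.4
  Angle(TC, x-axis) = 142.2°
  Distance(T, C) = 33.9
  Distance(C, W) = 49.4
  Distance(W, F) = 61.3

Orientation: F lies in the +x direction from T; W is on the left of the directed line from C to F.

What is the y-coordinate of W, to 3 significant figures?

53.0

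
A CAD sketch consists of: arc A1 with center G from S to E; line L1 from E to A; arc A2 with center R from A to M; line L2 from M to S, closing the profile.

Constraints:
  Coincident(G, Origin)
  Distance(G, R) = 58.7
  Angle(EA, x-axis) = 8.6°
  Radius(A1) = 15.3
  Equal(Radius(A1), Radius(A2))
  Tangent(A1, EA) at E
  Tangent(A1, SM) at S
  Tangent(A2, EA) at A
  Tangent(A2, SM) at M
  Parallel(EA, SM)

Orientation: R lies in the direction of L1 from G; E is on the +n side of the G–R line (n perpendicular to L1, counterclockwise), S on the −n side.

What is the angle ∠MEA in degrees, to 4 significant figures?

27.53°

Tangency of A1 to both parallel lines with radius 15.3 puts E and S at G ± 15.3·n: E = (-2.288, 15.13), S = (2.288, -15.13). Equal radii place A and M the same way about R: A = R + 15.3·n = (55.75, 23.91), M = R − 15.3·n = (60.33, -6.350). Then cos ∠MEA = EM·EA / (|EM||EA|), giving 27.53°.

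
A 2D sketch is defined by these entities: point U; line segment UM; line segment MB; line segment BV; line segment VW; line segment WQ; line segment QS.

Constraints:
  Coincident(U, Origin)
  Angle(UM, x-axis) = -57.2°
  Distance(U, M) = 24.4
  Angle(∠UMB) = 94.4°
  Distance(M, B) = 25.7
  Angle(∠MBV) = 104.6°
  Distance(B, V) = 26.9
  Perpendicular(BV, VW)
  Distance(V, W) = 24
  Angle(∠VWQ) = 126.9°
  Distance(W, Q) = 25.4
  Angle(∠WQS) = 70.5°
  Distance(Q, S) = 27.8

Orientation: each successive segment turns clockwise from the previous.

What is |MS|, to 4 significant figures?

13.04

U is at the origin; UM runs at -57.2° with length 24.4, so M = (13.22, -20.51). ∠UMB = 94.4° gives MB at -142.8° from the x-axis; with |MB| = 25.7, B = (-7.253, -36.05). ∠MBV = 104.6° gives BV at 141.8° from the x-axis; with |BV| = 26.9, V = (-28.39, -19.41). The perpendicularity gives VW at right angles to BV, so VW runs at 51.80°; with |VW| = 24.0, W = (-13.55, -0.5523). ∠VWQ = 126.9° gives WQ at -1.300° from the x-axis; with |WQ| = 25.4, Q = (11.84, -1.129). ∠WQS = 70.5° gives QS at -110.8° from the x-axis; with |QS| = 27.8, S = (1.971, -27.12). Then |MS| = |S − M| = 13.04.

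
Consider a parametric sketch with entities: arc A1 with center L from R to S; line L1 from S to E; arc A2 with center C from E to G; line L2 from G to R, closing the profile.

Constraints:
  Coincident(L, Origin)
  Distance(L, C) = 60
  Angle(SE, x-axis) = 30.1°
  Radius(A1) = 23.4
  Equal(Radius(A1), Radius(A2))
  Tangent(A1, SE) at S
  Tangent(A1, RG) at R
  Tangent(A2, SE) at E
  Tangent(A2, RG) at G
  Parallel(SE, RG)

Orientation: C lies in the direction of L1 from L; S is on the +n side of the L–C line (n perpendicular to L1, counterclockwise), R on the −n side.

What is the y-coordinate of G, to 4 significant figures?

9.846

Tangency of A1 to both parallel lines with radius 23.4 puts S and R at L ± 23.4·n: S = (-11.74, 20.24), R = (11.74, -20.24). Equal radii place E and G the same way about C: E = C + 23.4·n = (40.17, 50.34), G = C − 23.4·n = (63.64, 9.846). So G.y = 9.846.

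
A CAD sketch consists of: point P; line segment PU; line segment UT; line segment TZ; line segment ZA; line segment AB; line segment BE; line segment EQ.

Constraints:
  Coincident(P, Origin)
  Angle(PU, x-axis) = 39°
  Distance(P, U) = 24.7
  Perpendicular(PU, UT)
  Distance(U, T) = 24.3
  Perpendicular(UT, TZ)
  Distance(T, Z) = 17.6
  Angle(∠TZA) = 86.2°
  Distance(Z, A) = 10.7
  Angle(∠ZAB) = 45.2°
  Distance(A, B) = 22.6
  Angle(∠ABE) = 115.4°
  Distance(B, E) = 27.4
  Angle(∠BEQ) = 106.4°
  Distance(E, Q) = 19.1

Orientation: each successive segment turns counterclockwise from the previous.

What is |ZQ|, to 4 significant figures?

32.43

P is at the origin; PU runs at 39.0° with length 24.7, so U = (19.20, 15.54). PU ⟂ UT, so UT runs at 129.0°; with |UT| = 24.3, T = (3.903, 34.43). The perpendicularity gives TZ at right angles to UT, so TZ runs at -141.0°; with |TZ| = 17.6, Z = (-9.775, 23.35). ∠TZA = 86.2° gives ZA at -47.20° from the x-axis; with |ZA| = 10.7, A = (-2.505, 15.50). ∠ZAB = 45.2° gives AB at 87.60° from the x-axis; with |AB| = 22.6, B = (-1.558, 38.08). ∠ABE = 115.4° gives BE at 152.2° from the x-axis; with |BE| = 27.4, E = (-25.80, 50.86). ∠BEQ = 106.4° gives EQ at -134.2° from the x-axis; with |EQ| = 19.1, Q = (-39.11, 37.17). Then |ZQ| = |Q − Z| = 32.43.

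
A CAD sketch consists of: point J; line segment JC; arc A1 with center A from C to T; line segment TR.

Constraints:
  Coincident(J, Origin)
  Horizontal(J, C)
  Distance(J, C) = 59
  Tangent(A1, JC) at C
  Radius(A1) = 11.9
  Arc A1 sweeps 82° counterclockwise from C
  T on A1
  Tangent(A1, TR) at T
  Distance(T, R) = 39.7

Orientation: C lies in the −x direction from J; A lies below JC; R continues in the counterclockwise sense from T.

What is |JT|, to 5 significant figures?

71.522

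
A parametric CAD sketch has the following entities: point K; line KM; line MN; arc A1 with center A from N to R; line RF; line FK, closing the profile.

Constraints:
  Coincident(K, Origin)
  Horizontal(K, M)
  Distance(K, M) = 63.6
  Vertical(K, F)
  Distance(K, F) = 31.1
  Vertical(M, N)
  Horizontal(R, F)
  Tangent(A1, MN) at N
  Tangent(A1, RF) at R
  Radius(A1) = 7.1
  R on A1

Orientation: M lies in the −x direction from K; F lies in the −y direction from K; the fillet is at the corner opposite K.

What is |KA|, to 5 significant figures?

61.386

K and F share the same x with |KF| = 31.1 and F on the −y side, so F = (0.0000, -31.100). The virtual corner opposite K is at (-63.600, -31.100). Since A1 is tangent to MN there, AN ⟂ MN and tangency of A1 to RF means the radius AR is perpendicular to RF, with radius 7.1, so the center A sits 7.1 in from both sides at A = (-56.500, -24.000). Then |KA| = |A − K| = 61.386.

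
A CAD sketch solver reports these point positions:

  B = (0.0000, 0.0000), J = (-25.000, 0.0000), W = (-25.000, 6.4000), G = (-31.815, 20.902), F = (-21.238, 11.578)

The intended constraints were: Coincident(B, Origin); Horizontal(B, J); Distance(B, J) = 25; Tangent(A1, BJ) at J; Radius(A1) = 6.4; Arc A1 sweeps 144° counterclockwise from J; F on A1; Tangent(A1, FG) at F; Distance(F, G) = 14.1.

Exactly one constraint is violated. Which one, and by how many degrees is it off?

Tangent(A1, FG) at F — off by 5.40°.

B = (0.00, 0.00) ✓; B.y = 0.00, J.y = 0.00 ✓; |BJ| = 25.00 ✓; ∠(WJ, JB) = 90.00° ✓; |WJ| = 6.400 ✓; bearing(W→F) − bearing(W→J) = 144.0° ✓; |WF| = 6.400 ✓; ∠(WF, FG) = 95.40° ✗; |FG| = 14.10 ✓.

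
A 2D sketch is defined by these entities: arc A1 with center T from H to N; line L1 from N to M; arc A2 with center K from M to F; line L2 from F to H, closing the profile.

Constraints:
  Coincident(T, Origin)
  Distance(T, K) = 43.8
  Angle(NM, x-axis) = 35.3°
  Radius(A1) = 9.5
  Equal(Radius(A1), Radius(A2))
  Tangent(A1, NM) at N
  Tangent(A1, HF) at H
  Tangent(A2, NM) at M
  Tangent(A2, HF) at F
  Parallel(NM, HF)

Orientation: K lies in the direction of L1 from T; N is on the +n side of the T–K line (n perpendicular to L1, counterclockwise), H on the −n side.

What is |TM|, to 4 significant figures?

44.82

Tangency of A1 to both parallel lines with radius 9.5 puts N and H at T ± 9.5·n: N = (-5.490, 7.753), H = (5.490, -7.753). Equal radii place M and F the same way about K: M = K + 9.5·n = (30.26, 33.06), F = K − 9.5·n = (41.24, 17.56). Then |TM| = |M − T| = 44.82.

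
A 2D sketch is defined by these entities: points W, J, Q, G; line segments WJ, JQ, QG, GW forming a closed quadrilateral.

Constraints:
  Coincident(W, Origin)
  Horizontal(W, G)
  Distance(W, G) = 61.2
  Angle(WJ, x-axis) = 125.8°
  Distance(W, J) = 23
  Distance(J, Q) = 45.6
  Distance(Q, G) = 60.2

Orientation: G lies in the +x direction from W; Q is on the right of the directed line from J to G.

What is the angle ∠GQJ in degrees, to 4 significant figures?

92.27°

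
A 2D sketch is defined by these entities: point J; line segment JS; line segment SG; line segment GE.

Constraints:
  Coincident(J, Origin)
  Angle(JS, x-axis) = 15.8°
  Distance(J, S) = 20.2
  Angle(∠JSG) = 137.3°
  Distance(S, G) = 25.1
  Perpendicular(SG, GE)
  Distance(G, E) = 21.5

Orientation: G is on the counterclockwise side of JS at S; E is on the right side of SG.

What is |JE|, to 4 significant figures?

53.24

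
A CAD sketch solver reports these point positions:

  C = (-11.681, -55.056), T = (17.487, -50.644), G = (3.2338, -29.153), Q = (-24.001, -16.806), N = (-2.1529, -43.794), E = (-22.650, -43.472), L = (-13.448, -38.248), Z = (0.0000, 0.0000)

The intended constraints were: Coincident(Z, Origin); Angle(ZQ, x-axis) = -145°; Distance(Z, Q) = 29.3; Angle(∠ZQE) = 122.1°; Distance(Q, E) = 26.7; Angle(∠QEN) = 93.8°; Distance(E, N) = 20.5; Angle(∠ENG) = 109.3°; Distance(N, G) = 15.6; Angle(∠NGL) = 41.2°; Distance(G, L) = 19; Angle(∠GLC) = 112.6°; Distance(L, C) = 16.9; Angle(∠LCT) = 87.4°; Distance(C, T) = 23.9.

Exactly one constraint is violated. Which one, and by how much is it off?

Distance(C, T) = 23.9 — off by 5.60.

Z = (0.00, 0.00) ✓; ZQ at -145.0° ✓; |ZQ| = 29.30 ✓; ∠ZQE = 122.1° ✓; |QE| = 26.70 ✓; ∠QEN = 93.80° ✓; |EN| = 20.50 ✓; ∠ENG = 109.3° ✓; |NG| = 15.60 ✓; ∠NGL = 41.20° ✓; |GL| = 19.00 ✓; ∠GLC = 112.6° ✓; |LC| = 16.90 ✓; ∠LCT = 87.40° ✓; |CT| = 29.50 ✗.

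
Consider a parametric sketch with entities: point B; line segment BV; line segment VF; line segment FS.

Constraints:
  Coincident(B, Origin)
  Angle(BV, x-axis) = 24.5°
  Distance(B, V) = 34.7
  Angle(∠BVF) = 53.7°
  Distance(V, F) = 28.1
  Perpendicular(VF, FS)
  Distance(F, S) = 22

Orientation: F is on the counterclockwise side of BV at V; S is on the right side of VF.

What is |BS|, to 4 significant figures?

50.53

B is at the origin; BV runs at 24.5° with length 34.7, so V = 34.7·(cos 24.5°, sin 24.5°) = (31.58, 14.39). ∠BVF = 53.7°, so VF runs at 24.5° + (180° − 53.7°) = 150.8° from the x-axis; with |VF| = 28.1, F = V + 28.1·(cos 150.8°, sin 150.8°) = (7.047, 28.10). The perpendicularity gives FS at right angles to VF; with |FS| = 22.0 on the right of VF, S = F + 22.0·(0.4879, 0.8729) = (17.78, 47.30). Then |BS| = |S − B| = 50.53.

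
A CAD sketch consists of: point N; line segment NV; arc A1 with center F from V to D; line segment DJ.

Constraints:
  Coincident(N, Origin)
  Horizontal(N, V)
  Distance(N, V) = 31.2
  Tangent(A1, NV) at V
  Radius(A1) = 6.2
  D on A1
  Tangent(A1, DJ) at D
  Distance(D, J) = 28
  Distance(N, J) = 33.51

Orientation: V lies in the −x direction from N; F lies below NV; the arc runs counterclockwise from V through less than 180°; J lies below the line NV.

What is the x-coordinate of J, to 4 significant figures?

-15.09

N is at the origin; N and V share the same y with |NV| = 31.2 and V on the −x side, so V = (-31.20, 0.000). A1 meets NV tangentially, so FV is at right angles to NV, so F = V + (0, -6.2) = (-31.20, -6.200). Since FD ⟂ DJ (tangency), |FJ| = √(6.2² + 28.0²) = 28.68 regardless of where D sits on A1. So J lies on both circle(N, 33.51) and circle(F, 28.68); the below-NV intersection is J = (-15.09, -29.92). D is the foot of the tangent from J: D = (-35.45, -10.71).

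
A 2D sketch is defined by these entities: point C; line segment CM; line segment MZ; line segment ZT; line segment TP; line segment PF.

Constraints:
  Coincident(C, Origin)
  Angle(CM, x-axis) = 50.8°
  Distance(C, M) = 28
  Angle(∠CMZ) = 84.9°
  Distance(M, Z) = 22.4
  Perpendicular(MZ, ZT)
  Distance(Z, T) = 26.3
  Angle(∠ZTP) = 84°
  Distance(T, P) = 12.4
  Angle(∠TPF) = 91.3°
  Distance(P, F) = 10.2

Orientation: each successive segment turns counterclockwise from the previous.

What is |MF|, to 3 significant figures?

18.4

C is at the origin; CM runs at 50.8° with length 28.0, so M = (17.7, 21.7). ∠CMZ = 84.9° gives MZ at 146° from the x-axis; with |MZ| = 22.4, Z = (-0.852, 34.3). MZ is perpendicular to ZT, so ZT runs at -124°; with |ZT| = 26.3, T = (-15.6, 12.5). ∠ZTP = 84.0° gives TP at -28.1° from the x-axis; with |TP| = 12.4, P = (-4.66, 6.64). ∠TPF = 91.3° gives PF at 60.6° from the x-axis; with |PF| = 10.2, F = (0.349, 15.5). Then |MF| = |F − M| = 18.4.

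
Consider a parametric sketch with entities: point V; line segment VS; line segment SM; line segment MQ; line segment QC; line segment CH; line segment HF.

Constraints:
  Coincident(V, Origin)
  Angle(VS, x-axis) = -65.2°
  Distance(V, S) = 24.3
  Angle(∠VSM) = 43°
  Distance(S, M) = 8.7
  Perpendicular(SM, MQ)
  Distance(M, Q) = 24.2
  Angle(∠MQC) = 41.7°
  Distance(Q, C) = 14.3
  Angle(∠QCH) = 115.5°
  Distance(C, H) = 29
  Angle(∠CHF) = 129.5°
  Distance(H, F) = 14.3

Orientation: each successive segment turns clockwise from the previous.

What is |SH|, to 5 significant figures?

16.829

∠MQC = 41.7° gives QC at -70.500° from the x-axis; with |QC| = 14.3, C = (16.055, -9.8455). ∠QCH = 115.5° gives CH at -135.00° from the x-axis; with |CH| = 29.0, H = (-4.4513, -30.352). Then |SH| = |H − S| = 16.829.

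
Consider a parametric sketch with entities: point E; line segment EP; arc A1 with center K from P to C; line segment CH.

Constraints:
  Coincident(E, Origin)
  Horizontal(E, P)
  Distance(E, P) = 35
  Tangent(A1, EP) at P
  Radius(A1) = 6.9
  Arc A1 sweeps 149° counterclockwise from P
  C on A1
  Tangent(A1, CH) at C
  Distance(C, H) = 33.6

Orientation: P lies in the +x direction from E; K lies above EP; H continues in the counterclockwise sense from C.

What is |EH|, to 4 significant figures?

31.66

E is at the origin; E and P share the same y with |EP| = 35.0 and P on the +x side, so P = (35.00, 0.000). A1 meets EP tangentially, so KP is at right angles to EP, so K = P + (0, 6.9) = (35.00, 6.900). On A1, P sits at bearing -90° from K; a 149° counterclockwise sweep puts C at bearing 59°, so C = K + 6.9·(cos 59°, sin 59°) = (38.55, 12.81). Tangency of A1 to CH means the radius KC is perpendicular to CH, so CH runs along (−sin 59°, cos 59°); with |CH| = 33.6, H = (9.753, 30.12). Then |EH| = |H − E| = 31.66.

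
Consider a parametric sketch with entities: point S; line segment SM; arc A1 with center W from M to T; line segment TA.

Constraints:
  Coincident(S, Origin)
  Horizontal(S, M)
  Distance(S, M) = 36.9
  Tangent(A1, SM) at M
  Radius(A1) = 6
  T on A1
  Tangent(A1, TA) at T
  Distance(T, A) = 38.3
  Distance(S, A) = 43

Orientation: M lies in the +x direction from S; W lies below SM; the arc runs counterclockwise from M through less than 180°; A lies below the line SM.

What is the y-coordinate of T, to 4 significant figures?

-3.791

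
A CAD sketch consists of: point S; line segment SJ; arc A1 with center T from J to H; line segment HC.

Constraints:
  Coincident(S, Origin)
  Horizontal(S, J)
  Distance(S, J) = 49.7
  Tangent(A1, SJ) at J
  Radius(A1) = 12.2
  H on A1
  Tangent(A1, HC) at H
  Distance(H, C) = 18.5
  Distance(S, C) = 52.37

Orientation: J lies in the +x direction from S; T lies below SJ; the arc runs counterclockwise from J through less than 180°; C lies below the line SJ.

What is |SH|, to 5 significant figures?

40.346

S is at the origin; S and J share the same y with |SJ| = 49.7 and J on the +x side, so J = (49.700, 0.0000). The tangent condition forces TJ to be normal to SJ, so T = J + (0, -12.2) = (49.700, -12.200). Since TH ⟂ HC (tangency), |TC| = √(12.2² + 18.5²) = 22.161 regardless of where H sits on A1. So C lies on both circle(S, 52.37) and circle(T, 22.161); the below-SJ intersection is C = (41.001, -32.582). H is the foot of the tangent from C: H = (37.696, -14.379).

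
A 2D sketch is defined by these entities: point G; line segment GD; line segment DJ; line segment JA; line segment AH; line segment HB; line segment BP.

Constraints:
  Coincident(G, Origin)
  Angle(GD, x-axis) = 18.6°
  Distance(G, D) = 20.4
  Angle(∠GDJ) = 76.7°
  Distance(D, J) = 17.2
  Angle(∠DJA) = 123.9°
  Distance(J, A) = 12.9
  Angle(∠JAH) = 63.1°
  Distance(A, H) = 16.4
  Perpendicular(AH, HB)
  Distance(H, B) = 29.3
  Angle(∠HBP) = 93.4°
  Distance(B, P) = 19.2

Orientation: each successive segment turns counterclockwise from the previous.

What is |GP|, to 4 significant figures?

43.90

G is at the origin; GD runs at 18.6° with length 20.4, so D = (19.33, 6.507). ∠GDJ = 76.7° gives DJ at 121.9° from the x-axis; with |DJ| = 17.2, J = (10.25, 21.11). ∠DJA = 123.9° gives JA at 178.0° from the x-axis; with |JA| = 12.9, A = (-2.647, 21.56). ∠JAH = 63.1° gives AH at -65.10° from the x-axis; with |AH| = 16.4, H = (4.258, 6.684). AH is perpendicular to HB, so HB runs at 24.90°; with |HB| = 29.3, B = (30.83, 19.02). ∠HBP = 93.4° gives BP at 111.5° from the x-axis; with |BP| = 19.2, P = (23.80, 36.88). Then |GP| = |P − G| = 43.90.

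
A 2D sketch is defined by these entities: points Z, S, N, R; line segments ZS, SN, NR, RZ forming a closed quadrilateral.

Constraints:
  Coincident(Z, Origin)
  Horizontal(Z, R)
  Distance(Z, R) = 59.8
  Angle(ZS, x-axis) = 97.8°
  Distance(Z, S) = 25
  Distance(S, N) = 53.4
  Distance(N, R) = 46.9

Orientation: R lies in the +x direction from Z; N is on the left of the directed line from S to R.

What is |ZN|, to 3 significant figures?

64.3

Z is at the origin; Z and R share the same y with |ZR| = 59.8 and R in +x, so R = (59.8, 0). ZS runs at 97.8° with |ZS| = 25.0, so S = (-3.39, 24.8). N is determined by |SN| = 53.4 and |NR| = 46.9 together: it lies at the intersection of circle(S, 53.4) and circle(R, 46.9). With |SR| = 67.9, the foot of the radical line on SR is 38.7 from S and the perpendicular offset is √(53.4² − 38.7²) = 36.8. Taking the left-of-SR solution: N = (46.1, 44.9).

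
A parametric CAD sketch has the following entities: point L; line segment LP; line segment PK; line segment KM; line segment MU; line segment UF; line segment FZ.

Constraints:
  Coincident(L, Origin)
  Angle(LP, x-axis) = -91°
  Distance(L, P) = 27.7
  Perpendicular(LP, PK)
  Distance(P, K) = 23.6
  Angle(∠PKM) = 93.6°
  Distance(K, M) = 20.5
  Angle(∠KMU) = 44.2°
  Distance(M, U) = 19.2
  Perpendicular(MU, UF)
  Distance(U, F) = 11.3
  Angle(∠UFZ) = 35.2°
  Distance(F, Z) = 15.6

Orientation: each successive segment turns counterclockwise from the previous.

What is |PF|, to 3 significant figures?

18.3

L is at the origin; LP runs at -91.0° with length 27.7, so P = (-0.483, -27.7). The perpendicularity gives PK at right angles to LP, so PK runs at -1.00°; with |PK| = 23.6, K = (23.1, -28.1). ∠PKM = 93.6° gives KM at 85.4° from the x-axis; with |KM| = 20.5, M = (24.8, -7.67). ∠KMU = 44.2° gives MU at -139° from the x-axis; with |MU| = 19.2, U = (10.3, -20.3). MU ⟂ UF, so UF runs at -48.8°; with |UF| = 11.3, F = (17.8, -28.8). Then |PF| = |F − P| = 18.3.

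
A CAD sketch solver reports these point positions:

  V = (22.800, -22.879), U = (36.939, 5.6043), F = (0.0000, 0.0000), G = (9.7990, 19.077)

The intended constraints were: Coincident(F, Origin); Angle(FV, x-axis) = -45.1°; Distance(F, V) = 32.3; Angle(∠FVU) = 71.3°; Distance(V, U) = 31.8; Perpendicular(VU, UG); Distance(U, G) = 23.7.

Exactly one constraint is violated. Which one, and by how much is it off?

Distance(U, G) = 23.7 — off by 6.60.

F = (0.00, 0.00) ✓; FV at -45.10° ✓; |FV| = 32.30 ✓; ∠FVU = 71.30° ✓; |VU| = 31.80 ✓; ∠(VU, UG) = 90.00° ✓; |UG| = 30.30 ✗.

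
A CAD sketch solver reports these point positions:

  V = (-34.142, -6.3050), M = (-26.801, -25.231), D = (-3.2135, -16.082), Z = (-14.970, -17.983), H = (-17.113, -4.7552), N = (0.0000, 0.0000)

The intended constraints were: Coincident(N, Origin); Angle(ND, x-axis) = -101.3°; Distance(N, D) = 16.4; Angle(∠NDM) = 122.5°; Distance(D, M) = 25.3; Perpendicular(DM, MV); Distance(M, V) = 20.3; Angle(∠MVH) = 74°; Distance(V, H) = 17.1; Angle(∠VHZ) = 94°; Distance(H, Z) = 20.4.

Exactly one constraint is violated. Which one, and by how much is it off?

Distance(H, Z) = 20.4 — off by 7.00.

N = (0.00, 0.00) ✓; ND at -101.3° ✓; |ND| = 16.40 ✓; ∠NDM = 122.5° ✓; |DM| = 25.30 ✓; ∠(DM, MV) = 90.00° ✓; |MV| = 20.30 ✓; ∠MVH = 74.00° ✓; |VH| = 17.10 ✓; ∠VHZ = 94.00° ✓; |HZ| = 13.40 ✗.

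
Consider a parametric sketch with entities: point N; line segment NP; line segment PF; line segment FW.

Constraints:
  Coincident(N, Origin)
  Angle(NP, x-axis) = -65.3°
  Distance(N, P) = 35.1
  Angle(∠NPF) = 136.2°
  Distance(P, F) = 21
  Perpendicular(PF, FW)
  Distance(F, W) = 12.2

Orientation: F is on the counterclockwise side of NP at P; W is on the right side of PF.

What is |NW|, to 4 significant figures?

58.98

N is at the origin; NP runs at -65.3° with length 35.1, so P = 35.1·(cos -65.3°, sin -65.3°) = (14.67, -31.89). ∠NPF = 136.2°, so PF runs at -65.3° + (180° − 136.2°) = -21.50° from the x-axis; with |PF| = 21.0, F = P + 21.0·(cos -21.50°, sin -21.50°) = (34.21, -39.59). PF ⟂ FW; with |FW| = 12.2 on the right of PF, W = F + 12.2·(-0.3665, -0.9304) = (29.73, -50.94). Then |NW| = |W − N| = 58.98.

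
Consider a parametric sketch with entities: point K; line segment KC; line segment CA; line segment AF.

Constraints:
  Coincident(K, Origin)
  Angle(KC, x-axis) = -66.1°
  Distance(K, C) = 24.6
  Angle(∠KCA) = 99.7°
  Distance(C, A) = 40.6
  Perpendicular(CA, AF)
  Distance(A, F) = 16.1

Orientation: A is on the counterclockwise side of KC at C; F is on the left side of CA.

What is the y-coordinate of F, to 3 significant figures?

3.08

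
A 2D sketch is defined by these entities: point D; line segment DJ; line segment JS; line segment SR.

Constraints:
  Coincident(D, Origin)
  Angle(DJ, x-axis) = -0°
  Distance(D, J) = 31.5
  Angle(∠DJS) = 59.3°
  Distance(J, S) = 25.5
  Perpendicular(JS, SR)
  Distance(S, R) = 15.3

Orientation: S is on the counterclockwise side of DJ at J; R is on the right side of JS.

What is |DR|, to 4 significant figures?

43.42

∠DJS = 59.3°, so JS runs at -0.0° + (180° − 59.3°) = 120.7° from the x-axis; with |JS| = 25.5, S = J + 25.5·(cos 120.7°, sin 120.7°) = (18.48, 21.93). JS is perpendicular to SR; with |SR| = 15.3 on the right of JS, R = S + 15.3·(0.8599, 0.5105) = (31.64, 29.74). Then |DR| = |R − D| = 43.42.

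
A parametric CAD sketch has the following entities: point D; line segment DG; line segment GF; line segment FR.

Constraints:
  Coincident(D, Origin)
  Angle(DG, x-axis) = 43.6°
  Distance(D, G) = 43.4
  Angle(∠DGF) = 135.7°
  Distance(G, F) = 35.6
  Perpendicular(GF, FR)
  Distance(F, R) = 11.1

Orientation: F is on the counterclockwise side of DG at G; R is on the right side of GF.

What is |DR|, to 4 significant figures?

78.48

D is at the origin; DG runs at 43.6° with length 43.4, so G = 43.4·(cos 43.6°, sin 43.6°) = (31.43, 29.93). ∠DGF = 135.7°, so GF runs at 43.6° + (180° − 135.7°) = 87.90° from the x-axis; with |GF| = 35.6, F = G + 35.6·(cos 87.90°, sin 87.90°) = (32.73, 65.51). The perpendicularity gives FR at right angles to GF; with |FR| = 11.1 on the right of GF, R = F + 11.1·(0.9993, -0.03664) = (43.83, 65.10). Then |DR| = |R − D| = 78.48.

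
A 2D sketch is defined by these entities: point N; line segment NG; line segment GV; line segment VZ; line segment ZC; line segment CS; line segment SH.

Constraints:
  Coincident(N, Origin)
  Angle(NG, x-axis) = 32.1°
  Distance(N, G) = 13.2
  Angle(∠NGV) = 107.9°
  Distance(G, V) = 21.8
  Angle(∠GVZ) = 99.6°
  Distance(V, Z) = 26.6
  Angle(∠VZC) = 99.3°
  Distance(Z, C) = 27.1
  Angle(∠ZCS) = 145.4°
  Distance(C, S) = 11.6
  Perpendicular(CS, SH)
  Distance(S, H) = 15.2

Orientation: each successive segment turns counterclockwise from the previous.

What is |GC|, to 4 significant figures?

35.01

N is at the origin; NG runs at 32.1° with length 13.2, so G = (11.18, 7.014). ∠NGV = 107.9° gives GV at 104.2° from the x-axis; with |GV| = 21.8, V = (5.834, 28.15). ∠GVZ = 99.6° gives VZ at -175.4° from the x-axis; with |VZ| = 26.6, Z = (-20.68, 26.02). ∠VZC = 99.3° gives ZC at -94.70° from the x-axis; with |ZC| = 27.1, C = (-22.90, -0.9938). Then |GC| = |C − G| = 35.01.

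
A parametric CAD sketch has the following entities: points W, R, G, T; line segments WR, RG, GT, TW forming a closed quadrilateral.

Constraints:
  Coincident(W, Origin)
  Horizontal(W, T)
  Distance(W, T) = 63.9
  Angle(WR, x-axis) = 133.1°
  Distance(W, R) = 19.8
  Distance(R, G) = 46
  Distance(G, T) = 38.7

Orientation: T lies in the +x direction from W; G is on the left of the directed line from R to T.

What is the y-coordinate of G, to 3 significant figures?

21.7

Checks: |RG| = 46.00 ✓; |GT| = 38.70 ✓.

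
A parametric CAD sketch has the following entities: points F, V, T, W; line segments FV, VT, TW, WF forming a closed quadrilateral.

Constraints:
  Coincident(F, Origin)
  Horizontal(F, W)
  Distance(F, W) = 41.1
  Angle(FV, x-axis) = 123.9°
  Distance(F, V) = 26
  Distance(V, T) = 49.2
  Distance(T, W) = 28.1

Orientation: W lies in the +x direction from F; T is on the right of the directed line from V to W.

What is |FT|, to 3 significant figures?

23.6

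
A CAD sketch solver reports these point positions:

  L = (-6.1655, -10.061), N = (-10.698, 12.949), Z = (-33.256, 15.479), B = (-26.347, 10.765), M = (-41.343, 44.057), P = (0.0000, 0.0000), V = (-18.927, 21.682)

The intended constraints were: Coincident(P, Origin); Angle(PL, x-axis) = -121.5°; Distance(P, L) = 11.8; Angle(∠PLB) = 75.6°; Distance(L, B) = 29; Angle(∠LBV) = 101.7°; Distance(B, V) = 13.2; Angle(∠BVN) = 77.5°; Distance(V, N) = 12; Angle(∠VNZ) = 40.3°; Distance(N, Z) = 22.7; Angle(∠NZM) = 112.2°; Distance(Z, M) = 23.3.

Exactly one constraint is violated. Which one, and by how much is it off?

Distance(Z, M) = 23.3 — off by 6.40.

P = (0.00, 0.00) ✓; PL at -121.5° ✓; |PL| = 11.80 ✓; ∠PLB = 75.60° ✓; |LB| = 29.00 ✓; ∠LBV = 101.7° ✓; |BV| = 13.20 ✓; ∠BVN = 77.50° ✓; |VN| = 12.00 ✓; ∠VNZ = 40.30° ✓; |NZ| = 22.70 ✓; ∠NZM = 112.2° ✓; |ZM| = 29.70 ✗.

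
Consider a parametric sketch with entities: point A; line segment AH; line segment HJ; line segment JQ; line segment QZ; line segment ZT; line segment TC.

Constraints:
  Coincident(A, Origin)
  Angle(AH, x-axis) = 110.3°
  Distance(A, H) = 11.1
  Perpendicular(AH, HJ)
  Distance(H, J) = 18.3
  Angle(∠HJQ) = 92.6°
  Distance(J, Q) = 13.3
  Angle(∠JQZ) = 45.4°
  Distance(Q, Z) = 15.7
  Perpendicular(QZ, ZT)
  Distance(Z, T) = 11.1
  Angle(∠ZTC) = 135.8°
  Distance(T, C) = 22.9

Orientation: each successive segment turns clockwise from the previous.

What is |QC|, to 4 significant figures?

27.52

A is at the origin; AH runs at 110.3° with length 11.1, so H = (-3.851, 10.41). AH is perpendicular to HJ, so HJ runs at 20.30°; with |HJ| = 18.3, J = (13.31, 16.76). ∠HJQ = 92.6° gives JQ at -67.10° from the x-axis; with |JQ| = 13.3, Q = (18.49, 4.508). ∠JQZ = 45.4° gives QZ at 158.3° from the x-axis; with |QZ| = 15.7, Z = (3.900, 10.31). The perpendicularity gives ZT at right angles to QZ, so ZT runs at 68.30°; with |ZT| = 11.1, T = (8.005, 20.63). ∠ZTC = 135.8° gives TC at 24.10° from the x-axis; with |TC| = 22.9, C = (28.91, 29.98). Then |QC| = |C − Q| = 27.52.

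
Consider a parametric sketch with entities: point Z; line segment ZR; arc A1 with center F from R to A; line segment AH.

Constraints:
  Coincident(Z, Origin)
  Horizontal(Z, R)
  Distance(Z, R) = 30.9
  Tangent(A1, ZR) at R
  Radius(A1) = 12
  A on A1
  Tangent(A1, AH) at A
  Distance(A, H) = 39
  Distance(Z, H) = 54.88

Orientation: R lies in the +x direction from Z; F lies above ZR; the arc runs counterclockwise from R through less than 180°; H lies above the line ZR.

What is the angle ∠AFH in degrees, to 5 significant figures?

72.897°

Z is at the origin; Z and R share the same y with |ZR| = 30.9 and R on the +x side, so R = (30.900, 0.0000). A1 meets ZR tangentially, so FR is at right angles to ZR, so F = R + (0, 12) = (30.900, 12.000). Since FA ⟂ AH (tangency), |FH| = √(12.0² + 39.0²) = 40.804 regardless of where A sits on A1. So H lies on both circle(Z, 54.88) and circle(F, 40.804); the above-ZR intersection is H = (19.678, 51.231). A is the foot of the tangent from H: A = (40.956, 18.547).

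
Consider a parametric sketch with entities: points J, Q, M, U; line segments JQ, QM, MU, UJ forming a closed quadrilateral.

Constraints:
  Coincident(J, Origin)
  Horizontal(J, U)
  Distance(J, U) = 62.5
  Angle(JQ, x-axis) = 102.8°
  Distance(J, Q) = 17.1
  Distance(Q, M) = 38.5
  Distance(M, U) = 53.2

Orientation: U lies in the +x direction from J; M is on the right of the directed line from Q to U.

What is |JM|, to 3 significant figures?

22.1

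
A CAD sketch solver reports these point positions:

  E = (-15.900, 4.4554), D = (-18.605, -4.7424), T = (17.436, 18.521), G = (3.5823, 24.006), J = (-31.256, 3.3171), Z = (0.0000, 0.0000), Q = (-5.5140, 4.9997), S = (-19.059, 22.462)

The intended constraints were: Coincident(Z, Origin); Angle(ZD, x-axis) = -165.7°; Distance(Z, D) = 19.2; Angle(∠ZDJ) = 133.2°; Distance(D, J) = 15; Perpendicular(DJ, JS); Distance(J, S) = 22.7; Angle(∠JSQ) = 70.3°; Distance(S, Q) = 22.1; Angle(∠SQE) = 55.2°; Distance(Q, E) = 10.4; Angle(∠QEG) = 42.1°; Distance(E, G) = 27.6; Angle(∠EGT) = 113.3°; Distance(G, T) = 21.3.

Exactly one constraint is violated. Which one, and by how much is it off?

Distance(G, T) = 21.3 — off by 6.40.

Z = (0.00, 0.00) ✓; ZD at -165.7° ✓; |ZD| = 19.20 ✓; ∠ZDJ = 133.2° ✓; |DJ| = 15.00 ✓; ∠(DJ, JS) = 90.00° ✓; |JS| = 22.70 ✓; ∠JSQ = 70.30° ✓; |SQ| = 22.10 ✓; ∠SQE = 55.20° ✓; |QE| = 10.40 ✓; ∠QEG = 42.10° ✓; |EG| = 27.60 ✓; ∠EGT = 113.3° ✓; |GT| = 14.90 ✗.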